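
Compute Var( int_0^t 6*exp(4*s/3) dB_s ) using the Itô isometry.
Var = 27*exp(8*t/3)/2 - 27/2

The Itô integral of a deterministic integrand f(s) has mean 0 because each increment f(s) * (B_{s+ds} - B_s) has mean 0. By the Itô isometry:
  Var( int_0^t f(s) dB_s ) = E[ (int_0^t f(s) dB_s)^2 ] = int_0^t f(s)^2 ds.
Here f(s) = 6*exp(4*s/3), so f(s)^2 = 36*exp(8*s/3). Integrate:
  int_0^t (36*exp(8*s/3)) ds = 27*exp(8*t/3)/2 - 27/2.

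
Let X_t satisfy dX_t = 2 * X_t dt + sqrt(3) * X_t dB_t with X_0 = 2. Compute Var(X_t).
Var(X_t) = 4*(exp(3*t) - 1)*exp(4*t)

For GBM dX = mu X dt + sigma X dB with X_0 = x_0, apply Itô to Y = log X: dY = (mu - sigma^2/2) dt + sigma dB, so Y_t = log(x_0) + (mu - sigma^2/2) t + sigma B_t and hence X_t = x_0 * exp((mu - sigma^2/2) t + sigma B_t).
With mu = 2, sigma = sqrt(3), x_0 = 2, this gives:
  X_t = 2 * exp((1/2) * t + (sqrt(3)) * B_t).
Since sigma*B_t ~ Normal(0, sigma^2 t), E[exp(sigma*B_t)] = exp(sigma^2 t / 2); so E[X_t] = x_0 * exp((mu - sigma^2/2) t) * exp(sigma^2 t / 2) = x_0 * exp(mu t) = 2*exp(2*t).
Var(X_t) = E[X_t^2] - (E[X_t])^2 = x_0^2 * exp(2 mu t) * (exp(sigma^2 t) - 1) = 4*(exp(3*t) - 1)*exp(4*t).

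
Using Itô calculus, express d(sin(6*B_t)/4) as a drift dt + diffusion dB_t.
d(sin(6*B_t)/4) = (-9*sin(6*B_t)/2) dt + (3*cos(6*B_t)/2) dB_t

Itô's formula for f(B_t) gives d f(B_t) = f'(B_t) dB_t + (1/2) f''(B_t) dt. Compute derivatives of f(x) = sin(6*x)/4:
  f'(x)  = 3*cos(6*x)/2
  f''(x) = -9*sin(6*x)
Substitute x = B_t and multiply the f'' term by 1/2:
  drift     = (1/2) * (-9*sin(6*x)) evaluated at B_t = -9*sin(6*B_t)/2
  diffusion = (3*cos(6*x)/2) evaluated at B_t = 3*cos(6*B_t)/2
Therefore d(sin(6*B_t)/4) = (-9*sin(6*B_t)/2) dt + (3*cos(6*B_t)/2) dB_t.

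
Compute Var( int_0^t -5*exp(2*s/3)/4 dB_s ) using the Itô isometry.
Var = 75*exp(4*t/3)/64 - 75/64

The Itô integral of a deterministic integrand f(s) has mean 0 because each increment f(s) * (B_{s+ds} - B_s) has mean 0. By the Itô isometry:
  Var( int_0^t f(s) dB_s ) = E[ (int_0^t f(s) dB_s)^2 ] = int_0^t f(s)^2 ds.
Here f(s) = -5*exp(2*s/3)/4, so f(s)^2 = 25*exp(4*s/3)/16. Integrate:
  int_0^t (25*exp(4*s/3)/16) ds = 75*exp(4*t/3)/64 - 75/64.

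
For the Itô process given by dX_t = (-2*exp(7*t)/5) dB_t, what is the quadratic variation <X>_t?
<X>_t = 2*exp(14*t)/175 - 2/175

For an Itô process dX_t = a(t) dt + b(t) dB_t, the quadratic variation is <X>_t = int_0^t b(s)^2 ds (the drift term does not contribute). Here b(s) = -2*exp(7*s)/5, so
  b(s)^2 = 4*exp(14*s)/25.
Integrating from 0 to t:
  <X>_t = int_0^t (4*exp(14*s)/25) ds = 2*exp(14*t)/175 - 2/175.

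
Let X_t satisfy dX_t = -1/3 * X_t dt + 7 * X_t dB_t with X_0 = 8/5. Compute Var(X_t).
Var(X_t) = (64*exp(49*t) - 64)*exp(-2*t/3)/25

For GBM dX = mu X dt + sigma X dB with X_0 = x_0, apply Itô to Y = log X: dY = (mu - sigma^2/2) dt + sigma dB, so Y_t = log(x_0) + (mu - sigma^2/2) t + sigma B_t and hence X_t = x_0 * exp((mu - sigma^2/2) t + sigma B_t).
With mu = -1/3, sigma = 7, x_0 = 8/5, this gives:
  X_t = 8/5 * exp((-149/6) * t + (7) * B_t).
Since sigma*B_t ~ Normal(0, sigma^2 t), E[exp(sigma*B_t)] = exp(sigma^2 t / 2); so E[X_t] = x_0 * exp((mu - sigma^2/2) t) * exp(sigma^2 t / 2) = x_0 * exp(mu t) = 8*exp(-t/3)/5.
Var(X_t) = E[X_t^2] - (E[X_t])^2 = x_0^2 * exp(2 mu t) * (exp(sigma^2 t) - 1) = (64*exp(49*t) - 64)*exp(-2*t/3)/25.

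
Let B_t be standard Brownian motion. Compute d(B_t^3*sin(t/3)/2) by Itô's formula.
d(B_t^3*sin(t/3)/2) = (B_t*(B_t^2*cos(t/3) + 9*sin(t/3))/6) dt + (3*B_t^2*sin(t/3)/2) dB_t

Itô's formula for f(t, x): d f(t, B_t) = (f_t + (1/2) f_xx) dt + f_x dB_t. Compute partials of f(t, x) = x^3*sin(t/3)/2:
  f_t(t,x)  = x^3*cos(t/3)/6
  f_x(t,x)  = 3*x^2*sin(t/3)/2
  f_xx(t,x) = 3*x*sin(t/3)
Assemble drift = f_t + (1/2) f_xx = x*(x^2*cos(t/3) + 9*sin(t/3))/6 and diffusion = f_x = 3*x^2*sin(t/3)/2. Substituting x = B_t:
  d(B_t^3*sin(t/3)/2) = (B_t*(B_t^2*cos(t/3) + 9*sin(t/3))/6) dt + (3*B_t^2*sin(t/3)/2) dB_t.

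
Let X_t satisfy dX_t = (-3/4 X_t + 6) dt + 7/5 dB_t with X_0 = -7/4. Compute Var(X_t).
Var(X_t) = 98/75 - 98*exp(-3*t/2)/75

The variance V(t) = Var(X_t) satisfies V'(t) = 2 a V(t) + c^2 with V(0) = 0 (drift coefficient is linear in X, diffusion is constant). With a = -3/4, c = 7/5, the solution is
  V(t) = (c^2 / (2 a)) * (exp(2 a t) - 1)
       = ((7/5)^2 / (2*(-3/4))) * (exp((-3/2) t) - 1)
       = 98/75 - 98*exp(-3*t/2)/75.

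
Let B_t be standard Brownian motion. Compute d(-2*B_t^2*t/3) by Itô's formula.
d(-2*B_t^2*t/3) = (-2*B_t^2/3 - 2*t/3) dt + (-4*B_t*t/3) dB_t

Itô's formula for f(t, x): d f(t, B_t) = (f_t + (1/2) f_xx) dt + f_x dB_t. Compute partials of f(t, x) = -2*t*x^2/3:
  f_t(t,x)  = -2*x^2/3
  f_x(t,x)  = -4*t*x/3
  f_xx(t,x) = -4*t/3
Assemble drift = f_t + (1/2) f_xx = -2*t/3 - 2*x^2/3 and diffusion = f_x = -4*t*x/3. Substituting x = B_t:
  d(-2*B_t^2*t/3) = (-2*B_t^2/3 - 2*t/3) dt + (-4*B_t*t/3) dB_t.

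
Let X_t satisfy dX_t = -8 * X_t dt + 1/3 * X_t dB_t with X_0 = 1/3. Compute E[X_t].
E[X_t] = exp(-8*t)/3

For GBM dX = mu X dt + sigma X dB with X_0 = x_0, apply Itô to Y = log X: dY = (mu - sigma^2/2) dt + sigma dB, so Y_t = log(x_0) + (mu - sigma^2/2) t + sigma B_t and hence X_t = x_0 * exp((mu - sigma^2/2) t + sigma B_t).
With mu = -8, sigma = 1/3, x_0 = 1/3, this gives:
  X_t = 1/3 * exp((-145/18) * t + (1/3) * B_t).
Since sigma*B_t ~ Normal(0, sigma^2 t), E[exp(sigma*B_t)] = exp(sigma^2 t / 2); so E[X_t] = x_0 * exp((mu - sigma^2/2) t) * exp(sigma^2 t / 2) = x_0 * exp(mu t) = exp(-8*t)/3.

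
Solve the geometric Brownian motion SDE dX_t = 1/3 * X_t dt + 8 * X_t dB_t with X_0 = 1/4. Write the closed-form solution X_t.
X_t = 1/4 * exp((-95/3) * t + (8) * B_t)

For GBM dX = mu X dt + sigma X dB with X_0 = x_0, apply Itô to Y = log X: dY = (mu - sigma^2/2) dt + sigma dB, so Y_t = log(x_0) + (mu - sigma^2/2) t + sigma B_t and hence X_t = x_0 * exp((mu - sigma^2/2) t + sigma B_t).
With mu = 1/3, sigma = 8, x_0 = 1/4, this gives:
  X_t = 1/4 * exp((-95/3) * t + (8) * B_t).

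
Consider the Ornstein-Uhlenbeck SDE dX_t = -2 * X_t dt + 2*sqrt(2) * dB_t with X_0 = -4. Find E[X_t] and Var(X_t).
E[X_t] = -4*exp(-2*t); Var(X_t) = 2 - 2*exp(-4*t)

The OU SDE dX = -theta X dt + sigma dB admits the integrating factor exp(theta t): d(exp(theta t) X_t) = sigma exp(theta t) dB_t. Integrating from 0 to t:
  X_t = x_0 * exp(-theta t) + sigma * int_0^t exp(-theta (t-s)) dB_s.
The Itô integral has mean 0 and (by the Itô isometry) variance sigma^2 * int_0^t exp(-2 theta (t - s)) ds = sigma^2 * (1 - exp(-2 theta t)) / (2 theta).
With theta = 2, sigma = 2*sqrt(2), x_0 = -4:
  E[X_t] = -4 * exp(-2 t) = -4*exp(-2*t)
  Var(X_t) = (2*sqrt(2))^2 * (1 - exp(-2*2 t)) / (2 * 2) = 2 - 2*exp(-4*t).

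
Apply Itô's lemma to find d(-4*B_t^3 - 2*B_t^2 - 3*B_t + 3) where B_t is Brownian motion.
d(-4*B_t^3 - 2*B_t^2 - 3*B_t + 3) = (-12*B_t - 2) dt + (-12*B_t^2 - 4*B_t - 3) dB_t

Itô's formula for f(B_t) gives d f(B_t) = f'(B_t) dB_t + (1/2) f''(B_t) dt. Compute derivatives of f(x) = -4*x^3 - 2*x^2 - 3*x + 3:
  f'(x)  = -12*x^2 - 4*x - 3
  f''(x) = -24*x - 4
Substitute x = B_t and multiply the f'' term by 1/2:
  drift     = (1/2) * (-24*x - 4) evaluated at B_t = -12*B_t - 2
  diffusion = (-12*x^2 - 4*x - 3) evaluated at B_t = -12*B_t^2 - 4*B_t - 3
Therefore d(-4*B_t^3 - 2*B_t^2 - 3*B_t + 3) = (-12*B_t - 2) dt + (-12*B_t^2 - 4*B_t - 3) dB_t.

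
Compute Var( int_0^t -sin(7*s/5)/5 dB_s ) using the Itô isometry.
Var = t/50 - sin(14*t/5)/140

The Itô integral of a deterministic integrand f(s) has mean 0 because each increment f(s) * (B_{s+ds} - B_s) has mean 0. By the Itô isometry:
  Var( int_0^t f(s) dB_s ) = E[ (int_0^t f(s) dB_s)^2 ] = int_0^t f(s)^2 ds.
Here f(s) = -sin(7*s/5)/5, so f(s)^2 = sin(7*s/5)^2/25. Integrate:
  int_0^t (sin(7*s/5)^2/25) ds = t/50 - sin(14*t/5)/140.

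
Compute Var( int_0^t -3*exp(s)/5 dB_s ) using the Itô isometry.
Var = 9*exp(2*t)/50 - 9/50

The Itô integral of a deterministic integrand f(s) has mean 0 because each increment f(s) * (B_{s+ds} - B_s) has mean 0. By the Itô isometry:
  Var( int_0^t f(s) dB_s ) = E[ (int_0^t f(s) dB_s)^2 ] = int_0^t f(s)^2 ds.
Here f(s) = -3*exp(s)/5, so f(s)^2 = 9*exp(2*s)/25. Integrate:
  int_0^t (9*exp(2*s)/25) ds = 9*exp(2*t)/50 - 9/50.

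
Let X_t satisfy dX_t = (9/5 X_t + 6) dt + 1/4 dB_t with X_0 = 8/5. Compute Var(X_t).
Var(X_t) = 5*exp(18*t/5)/288 - 5/288

The variance V(t) = Var(X_t) satisfies V'(t) = 2 a V(t) + c^2 with V(0) = 0 (drift coefficient is linear in X, diffusion is constant). With a = 9/5, c = 1/4, the solution is
  V(t) = (c^2 / (2 a)) * (exp(2 a t) - 1)
       = ((1/4)^2 / (2*(9/5))) * (exp((18/5) t) - 1)
       = 5*exp(18*t/5)/288 - 5/288.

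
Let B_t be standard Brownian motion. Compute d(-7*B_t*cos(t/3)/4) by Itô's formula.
d(-7*B_t*cos(t/3)/4) = (7*B_t*sin(t/3)/12) dt + (-7*cos(t/3)/4) dB_t

Itô's formula for f(t, x): d f(t, B_t) = (f_t + (1/2) f_xx) dt + f_x dB_t. Compute partials of f(t, x) = -7*x*cos(t/3)/4:
  f_t(t,x)  = 7*x*sin(t/3)/12
  f_x(t,x)  = -7*cos(t/3)/4
  f_xx(t,x) = 0
Assemble drift = f_t + (1/2) f_xx = 7*x*sin(t/3)/12 and diffusion = f_x = -7*cos(t/3)/4. Substituting x = B_t:
  d(-7*B_t*cos(t/3)/4) = (7*B_t*sin(t/3)/12) dt + (-7*cos(t/3)/4) dB_t.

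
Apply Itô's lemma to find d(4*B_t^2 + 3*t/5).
d(4*B_t^2 + 3*t/5) = (23/5) dt + (8*B_t) dB_t

Itô's formula for f(t, x): d f(t, B_t) = (f_t + (1/2) f_xx) dt + f_x dB_t. Compute partials of f(t, x) = 3*t/5 + 4*x^2:
  f_t(t,x)  = 3/5
  f_x(t,x)  = 8*x
  f_xx(t,x) = 8
Assemble drift = f_t + (1/2) f_xx = 23/5 and diffusion = f_x = 8*x. Substituting x = B_t:
  d(4*B_t^2 + 3*t/5) = (23/5) dt + (8*B_t) dB_t.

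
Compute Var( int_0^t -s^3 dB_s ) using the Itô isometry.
Var = t^7/7

The Itô integral of a deterministic integrand f(s) has mean 0 because each increment f(s) * (B_{s+ds} - B_s) has mean 0. By the Itô isometry:
  Var( int_0^t f(s) dB_s ) = E[ (int_0^t f(s) dB_s)^2 ] = int_0^t f(s)^2 ds.
Here f(s) = -s^3, so f(s)^2 = s^6. Integrate:
  int_0^t (s^6) ds = t^7/7.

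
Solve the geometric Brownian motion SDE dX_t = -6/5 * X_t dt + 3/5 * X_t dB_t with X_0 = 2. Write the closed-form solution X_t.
X_t = 2 * exp((-69/50) * t + (3/5) * B_t)

For GBM dX = mu X dt + sigma X dB with X_0 = x_0, apply Itô to Y = log X: dY = (mu - sigma^2/2) dt + sigma dB, so Y_t = log(x_0) + (mu - sigma^2/2) t + sigma B_t and hence X_t = x_0 * exp((mu - sigma^2/2) t + sigma B_t).
With mu = -6/5, sigma = 3/5, x_0 = 2, this gives:
  X_t = 2 * exp((-69/50) * t + (3/5) * B_t).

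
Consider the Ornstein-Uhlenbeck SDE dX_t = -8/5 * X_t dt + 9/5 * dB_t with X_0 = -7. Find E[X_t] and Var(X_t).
E[X_t] = -7*exp(-8*t/5); Var(X_t) = 81/80 - 81*exp(-16*t/5)/80

The OU SDE dX = -theta X dt + sigma dB admits the integrating factor exp(theta t): d(exp(theta t) X_t) = sigma exp(theta t) dB_t. Integrating from 0 to t:
  X_t = x_0 * exp(-theta t) + sigma * int_0^t exp(-theta (t-s)) dB_s.
The Itô integral has mean 0 and (by the Itô isometry) variance sigma^2 * int_0^t exp(-2 theta (t - s)) ds = sigma^2 * (1 - exp(-2 theta t)) / (2 theta).
With theta = 8/5, sigma = 9/5, x_0 = -7:
  E[X_t] = -7 * exp(-8/5 t) = -7*exp(-8*t/5)
  Var(X_t) = (9/5)^2 * (1 - exp(-2*8/5 t)) / (2 * 8/5) = 81/80 - 81*exp(-16*t/5)/80.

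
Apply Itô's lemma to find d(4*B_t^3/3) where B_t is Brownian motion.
d(4*B_t^3/3) = (4*B_t) dt + (4*B_t^2) dB_t

Itô's formula for f(B_t) gives d f(B_t) = f'(B_t) dB_t + (1/2) f''(B_t) dt. Compute derivatives of f(x) = 4*x^3/3:
  f'(x)  = 4*x^2
  f''(x) = 8*x
Substitute x = B_t and multiply the f'' term by 1/2:
  drift     = (1/2) * (8*x) evaluated at B_t = 4*B_t
  diffusion = (4*x^2) evaluated at B_t = 4*B_t^2
Therefore d(4*B_t^3/3) = (4*B_t) dt + (4*B_t^2) dB_t.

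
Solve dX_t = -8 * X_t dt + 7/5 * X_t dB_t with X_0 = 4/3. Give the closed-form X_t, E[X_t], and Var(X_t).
X_t = 4/3 * exp((-449/50) t + (7/5) B_t); E[X_t] = 4*exp(-8*t)/3; Var(X_t) = (16*exp(49*t/25) - 16)*exp(-16*t)/9

For GBM dX = mu X dt + sigma X dB with X_0 = x_0, apply Itô to Y = log X: dY = (mu - sigma^2/2) dt + sigma dB, so Y_t = log(x_0) + (mu - sigma^2/2) t + sigma B_t and hence X_t = x_0 * exp((mu - sigma^2/2) t + sigma B_t).
With mu = -8, sigma = 7/5, x_0 = 4/3, this gives:
  X_t = 4/3 * exp((-449/50) * t + (7/5) * B_t).
Since sigma*B_t ~ Normal(0, sigma^2 t), E[exp(sigma*B_t)] = exp(sigma^2 t / 2); so E[X_t] = x_0 * exp((mu - sigma^2/2) t) * exp(sigma^2 t / 2) = x_0 * exp(mu t) = 4*exp(-8*t)/3.
Var(X_t) = E[X_t^2] - (E[X_t])^2 = x_0^2 * exp(2 mu t) * (exp(sigma^2 t) - 1) = (16*exp(49*t/25) - 16)*exp(-16*t)/9.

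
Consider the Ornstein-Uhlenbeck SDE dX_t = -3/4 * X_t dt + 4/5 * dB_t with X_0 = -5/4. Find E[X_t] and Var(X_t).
E[X_t] = -5*exp(-3*t/4)/4; Var(X_t) = 32/75 - 32*exp(-3*t/2)/75

The OU SDE dX = -theta X dt + sigma dB admits the integrating factor exp(theta t): d(exp(theta t) X_t) = sigma exp(theta t) dB_t. Integrating from 0 to t:
  X_t = x_0 * exp(-theta t) + sigma * int_0^t exp(-theta (t-s)) dB_s.
The Itô integral has mean 0 and (by the Itô isometry) variance sigma^2 * int_0^t exp(-2 theta (t - s)) ds = sigma^2 * (1 - exp(-2 theta t)) / (2 theta).
With theta = 3/4, sigma = 4/5, x_0 = -5/4:
  E[X_t] = -5/4 * exp(-3/4 t) = -5*exp(-3*t/4)/4
  Var(X_t) = (4/5)^2 * (1 - exp(-2*3/4 t)) / (2 * 3/4) = 32/75 - 32*exp(-3*t/2)/75.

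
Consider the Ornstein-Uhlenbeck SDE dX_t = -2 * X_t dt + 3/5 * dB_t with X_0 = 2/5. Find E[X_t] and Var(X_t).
E[X_t] = 2*exp(-2*t)/5; Var(X_t) = 9/100 - 9*exp(-4*t)/100

The OU SDE dX = -theta X dt + sigma dB admits the integrating factor exp(theta t): d(exp(theta t) X_t) = sigma exp(theta t) dB_t. Integrating from 0 to t:
  X_t = x_0 * exp(-theta t) + sigma * int_0^t exp(-theta (t-s)) dB_s.
The Itô integral has mean 0 and (by the Itô isometry) variance sigma^2 * int_0^t exp(-2 theta (t - s)) ds = sigma^2 * (1 - exp(-2 theta t)) / (2 theta).
With theta = 2, sigma = 3/5, x_0 = 2/5:
  E[X_t] = 2/5 * exp(-2 t) = 2*exp(-2*t)/5
  Var(X_t) = (3/5)^2 * (1 - exp(-2*2 t)) / (2 * 2) = 9/100 - 9*exp(-4*t)/100.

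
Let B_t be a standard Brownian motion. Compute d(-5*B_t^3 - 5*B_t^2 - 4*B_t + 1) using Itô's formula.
d(-5*B_t^3 - 5*B_t^2 - 4*B_t + 1) = (-15*B_t - 5) dt + (-15*B_t^2 - 10*B_t - 4) dB_t

Itô's formula for f(B_t) gives d f(B_t) = f'(B_t) dB_t + (1/2) f''(B_t) dt. Compute derivatives of f(x) = -5*x^3 - 5*x^2 - 4*x + 1:
  f'(x)  = -15*x^2 - 10*x - 4
  f''(x) = -30*x - 10
Substitute x = B_t and multiply the f'' term by 1/2:
  drift     = (1/2) * (-30*x - 10) evaluated at B_t = -15*B_t - 5
  diffusion = (-15*x^2 - 10*x - 4) evaluated at B_t = -15*B_t^2 - 10*B_t - 4
Therefore d(-5*B_t^3 - 5*B_t^2 - 4*B_t + 1) = (-15*B_t - 5) dt + (-15*B_t^2 - 10*B_t - 4) dB_t.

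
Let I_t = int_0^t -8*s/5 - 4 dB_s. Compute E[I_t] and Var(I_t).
E[I_t] = 0; Var(I_t) = 16*t*(4*t^2 + 30*t + 75)/75

The Itô integral of a deterministic integrand f(s) has mean 0 because each increment f(s) * (B_{s+ds} - B_s) has mean 0. By the Itô isometry:
  Var( int_0^t f(s) dB_s ) = E[ (int_0^t f(s) dB_s)^2 ] = int_0^t f(s)^2 ds.
Here f(s) = -8*s/5 - 4, so f(s)^2 = 16*(2*s + 5)^2/25. Integrate:
  int_0^t (16*(2*s + 5)^2/25) ds = 16*t*(4*t^2 + 30*t + 75)/75.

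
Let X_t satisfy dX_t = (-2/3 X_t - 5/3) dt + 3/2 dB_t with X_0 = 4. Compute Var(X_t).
Var(X_t) = 27/16 - 27*exp(-4*t/3)/16

The variance V(t) = Var(X_t) satisfies V'(t) = 2 a V(t) + c^2 with V(0) = 0 (drift coefficient is linear in X, diffusion is constant). With a = -2/3, c = 3/2, the solution is
  V(t) = (c^2 / (2 a)) * (exp(2 a t) - 1)
       = ((3/2)^2 / (2*(-2/3))) * (exp((-4/3) t) - 1)
       = 27/16 - 27*exp(-4*t/3)/16.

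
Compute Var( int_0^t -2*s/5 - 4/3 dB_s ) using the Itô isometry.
Var = 4*t*(3*t^2 + 30*t + 100)/225

The Itô integral of a deterministic integrand f(s) has mean 0 because each increment f(s) * (B_{s+ds} - B_s) has mean 0. By the Itô isometry:
  Var( int_0^t f(s) dB_s ) = E[ (int_0^t f(s) dB_s)^2 ] = int_0^t f(s)^2 ds.
Here f(s) = -2*s/5 - 4/3, so f(s)^2 = 4*(3*s + 10)^2/225. Integrate:
  int_0^t (4*(3*s + 10)^2/225) ds = 4*t*(3*t^2 + 30*t + 100)/225.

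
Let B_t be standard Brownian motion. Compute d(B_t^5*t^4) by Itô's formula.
d(B_t^5*t^4) = (B_t^3*t^3*(4*B_t^2 + 10*t)) dt + (5*B_t^4*t^4) dB_t

Itô's formula for f(t, x): d f(t, B_t) = (f_t + (1/2) f_xx) dt + f_x dB_t. Compute partials of f(t, x) = t^4*x^5:
  f_t(t,x)  = 4*t^3*x^5
  f_x(t,x)  = 5*t^4*x^4
  f_xx(t,x) = 20*t^4*x^3
Assemble drift = f_t + (1/2) f_xx = t^3*x^3*(10*t + 4*x^2) and diffusion = f_x = 5*t^4*x^4. Substituting x = B_t:
  d(B_t^5*t^4) = (B_t^3*t^3*(4*B_t^2 + 10*t)) dt + (5*B_t^4*t^4) dB_t.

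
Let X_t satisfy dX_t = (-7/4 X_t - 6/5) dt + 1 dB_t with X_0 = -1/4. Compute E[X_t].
E[X_t] = -24/35 + 61*exp(-7*t/4)/140

Taking expectations and using E[dB_t] = 0, the mean m(t) = E[X_t] satisfies the ODE m'(t) = a m(t) + b with m(0) = x_0. With a = -7/4, b = -6/5, x_0 = -1/4, the solution is
  m(t) = x_0 * exp(a t) + (b/a) * (exp(a t) - 1)
       = (-1/4) * exp((-7/4) t) + ((-6/5)/(-7/4)) * (exp((-7/4) t) - 1)
       = -24/35 + 61*exp(-7*t/4)/140.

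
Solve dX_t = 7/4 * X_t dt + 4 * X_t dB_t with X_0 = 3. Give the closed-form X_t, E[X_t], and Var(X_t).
X_t = 3 * exp((-25/4) t + (4) B_t); E[X_t] = 3*exp(7*t/4); Var(X_t) = 9*(exp(16*t) - 1)*exp(7*t/2)

For GBM dX = mu X dt + sigma X dB with X_0 = x_0, apply Itô to Y = log X: dY = (mu - sigma^2/2) dt + sigma dB, so Y_t = log(x_0) + (mu - sigma^2/2) t + sigma B_t and hence X_t = x_0 * exp((mu - sigma^2/2) t + sigma B_t).
With mu = 7/4, sigma = 4, x_0 = 3, this gives:
  X_t = 3 * exp((-25/4) * t + (4) * B_t).
Since sigma*B_t ~ Normal(0, sigma^2 t), E[exp(sigma*B_t)] = exp(sigma^2 t / 2); so E[X_t] = x_0 * exp((mu - sigma^2/2) t) * exp(sigma^2 t / 2) = x_0 * exp(mu t) = 3*exp(7*t/4).
Var(X_t) = E[X_t^2] - (E[X_t])^2 = x_0^2 * exp(2 mu t) * (exp(sigma^2 t) - 1) = 9*(exp(16*t) - 1)*exp(7*t/2).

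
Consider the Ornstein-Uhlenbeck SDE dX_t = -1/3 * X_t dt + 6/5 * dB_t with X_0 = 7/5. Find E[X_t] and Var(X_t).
E[X_t] = 7*exp(-t/3)/5; Var(X_t) = 54/25 - 54*exp(-2*t/3)/25

The OU SDE dX = -theta X dt + sigma dB admits the integrating factor exp(theta t): d(exp(theta t) X_t) = sigma exp(theta t) dB_t. Integrating from 0 to t:
  X_t = x_0 * exp(-theta t) + sigma * int_0^t exp(-theta (t-s)) dB_s.
The Itô integral has mean 0 and (by the Itô isometry) variance sigma^2 * int_0^t exp(-2 theta (t - s)) ds = sigma^2 * (1 - exp(-2 theta t)) / (2 theta).
With theta = 1/3, sigma = 6/5, x_0 = 7/5:
  E[X_t] = 7/5 * exp(-1/3 t) = 7*exp(-t/3)/5
  Var(X_t) = (6/5)^2 * (1 - exp(-2*1/3 t)) / (2 * 1/3) = 54/25 - 54*exp(-2*t/3)/25.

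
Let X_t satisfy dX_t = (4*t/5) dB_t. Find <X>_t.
<X>_t = 16*t^3/75

For an Itô process dX_t = a(t) dt + b(t) dB_t, the quadratic variation is <X>_t = int_0^t b(s)^2 ds (the drift term does not contribute). Here b(s) = 4*s/5, so
  b(s)^2 = 16*s^2/25.
Integrating from 0 to t:
  <X>_t = int_0^t (16*s^2/25) ds = 16*t^3/75.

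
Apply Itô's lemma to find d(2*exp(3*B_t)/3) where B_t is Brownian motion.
d(2*exp(3*B_t)/3) = (3*exp(3*B_t)) dt + (2*exp(3*B_t)) dB_t

Itô's formula for f(B_t) gives d f(B_t) = f'(B_t) dB_t + (1/2) f''(B_t) dt. Compute derivatives of f(x) = 2*exp(3*x)/3:
  f'(x)  = 2*exp(3*x)
  f''(x) = 6*exp(3*x)
Substitute x = B_t and multiply the f'' term by 1/2:
  drift     = (1/2) * (6*exp(3*x)) evaluated at B_t = 3*exp(3*B_t)
  diffusion = (2*exp(3*x)) evaluated at B_t = 2*exp(3*B_t)
Therefore d(2*exp(3*B_t)/3) = (3*exp(3*B_t)) dt + (2*exp(3*B_t)) dB_t.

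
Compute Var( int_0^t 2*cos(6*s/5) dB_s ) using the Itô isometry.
Var = 2*t + 5*sin(12*t/5)/6

The Itô integral of a deterministic integrand f(s) has mean 0 because each increment f(s) * (B_{s+ds} - B_s) has mean 0. By the Itô isometry:
  Var( int_0^t f(s) dB_s ) = E[ (int_0^t f(s) dB_s)^2 ] = int_0^t f(s)^2 ds.
Here f(s) = 2*cos(6*s/5), so f(s)^2 = 4*cos(6*s/5)^2. Integrate:
  int_0^t (4*cos(6*s/5)^2) ds = 2*t + 5*sin(12*t/5)/6.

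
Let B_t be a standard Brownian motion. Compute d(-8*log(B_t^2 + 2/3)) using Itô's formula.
d(-8*log(B_t^2 + 2/3)) = (24*(3*B_t^2 - 2)/(3*B_t^2 + 2)^2) dt + (-48*B_t/(3*B_t^2 + 2)) dB_t

Itô's formula for f(B_t) gives d f(B_t) = f'(B_t) dB_t + (1/2) f''(B_t) dt. Compute derivatives of f(x) = -8*log(x^2 + 2/3):
  f'(x)  = -48*x/(3*x^2 + 2)
  f''(x) = 48*(3*x^2 - 2)/(3*x^2 + 2)^2
Substitute x = B_t and multiply the f'' term by 1/2:
  drift     = (1/2) * (48*(3*x^2 - 2)/(3*x^2 + 2)^2) evaluated at B_t = 24*(3*B_t^2 - 2)/(3*B_t^2 + 2)^2
  diffusion = (-48*x/(3*x^2 + 2)) evaluated at B_t = -48*B_t/(3*B_t^2 + 2)
Therefore d(-8*log(B_t^2 + 2/3)) = (24*(3*B_t^2 - 2)/(3*B_t^2 + 2)^2) dt + (-48*B_t/(3*B_t^2 + 2)) dB_t.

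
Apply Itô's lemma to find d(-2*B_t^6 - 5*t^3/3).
d(-2*B_t^6 - 5*t^3/3) = (-30*B_t^4 - 5*t^2) dt + (-12*B_t^5) dB_t

Itô's formula for f(t, x): d f(t, B_t) = (f_t + (1/2) f_xx) dt + f_x dB_t. Compute partials of f(t, x) = -5*t^3/3 - 2*x^6:
  f_t(t,x)  = -5*t^2
  f_x(t,x)  = -12*x^5
  f_xx(t,x) = -60*x^4
Assemble drift = f_t + (1/2) f_xx = -5*t^2 - 30*x^4 and diffusion = f_x = -12*x^5. Substituting x = B_t:
  d(-2*B_t^6 - 5*t^3/3) = (-30*B_t^4 - 5*t^2) dt + (-12*B_t^5) dB_t.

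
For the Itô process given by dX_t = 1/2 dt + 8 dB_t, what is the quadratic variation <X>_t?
<X>_t = 64*t

For an Itô process dX_t = a(t) dt + b(t) dB_t, the quadratic variation is <X>_t = int_0^t b(s)^2 ds (the drift term does not contribute). Here b(s) = 8, so
  b(s)^2 = 64.
Integrating from 0 to t:
  <X>_t = int_0^t (64) ds = 64*t.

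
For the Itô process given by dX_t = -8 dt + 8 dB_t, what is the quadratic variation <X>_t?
<X>_t = 64*t

For an Itô process dX_t = a(t) dt + b(t) dB_t, the quadratic variation is <X>_t = int_0^t b(s)^2 ds (the drift term does not contribute). Here b(s) = 8, so
  b(s)^2 = 64.
Integrating from 0 to t:
  <X>_t = int_0^t (64) ds = 64*t.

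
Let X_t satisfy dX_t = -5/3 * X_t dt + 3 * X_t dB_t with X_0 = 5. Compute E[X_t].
E[X_t] = 5*exp(-5*t/3)

For GBM dX = mu X dt + sigma X dB with X_0 = x_0, apply Itô to Y = log X: dY = (mu - sigma^2/2) dt + sigma dB, so Y_t = log(x_0) + (mu - sigma^2/2) t + sigma B_t and hence X_t = x_0 * exp((mu - sigma^2/2) t + sigma B_t).
With mu = -5/3, sigma = 3, x_0 = 5, this gives:
  X_t = 5 * exp((-37/6) * t + (3) * B_t).
Since sigma*B_t ~ Normal(0, sigma^2 t), E[exp(sigma*B_t)] = exp(sigma^2 t / 2); so E[X_t] = x_0 * exp((mu - sigma^2/2) t) * exp(sigma^2 t / 2) = x_0 * exp(mu t) = 5*exp(-5*t/3).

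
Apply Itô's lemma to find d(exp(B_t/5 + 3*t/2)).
d(exp(B_t/5 + 3*t/2)) = (38*exp(B_t/5 + 3*t/2)/25) dt + (exp(B_t/5 + 3*t/2)/5) dB_t

Itô's formula for f(t, x): d f(t, B_t) = (f_t + (1/2) f_xx) dt + f_x dB_t. Compute partials of f(t, x) = exp(3*t/2 + x/5):
  f_t(t,x)  = 3*exp(3*t/2 + x/5)/2
  f_x(t,x)  = exp(3*t/2 + x/5)/5
  f_xx(t,x) = exp(3*t/2 + x/5)/25
Assemble drift = f_t + (1/2) f_xx = 38*exp(3*t/2 + x/5)/25 and diffusion = f_x = exp(3*t/2 + x/5)/5. Substituting x = B_t:
  d(exp(B_t/5 + 3*t/2)) = (38*exp(B_t/5 + 3*t/2)/25) dt + (exp(B_t/5 + 3*t/2)/5) dB_t.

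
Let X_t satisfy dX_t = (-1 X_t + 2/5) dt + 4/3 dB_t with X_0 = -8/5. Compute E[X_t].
E[X_t] = 2/5 - 2*exp(-t)

Taking expectations and using E[dB_t] = 0, the mean m(t) = E[X_t] satisfies the ODE m'(t) = a m(t) + b with m(0) = x_0. With a = -1, b = 2/5, x_0 = -8/5, the solution is
  m(t) = x_0 * exp(a t) + (b/a) * (exp(a t) - 1)
       = (-8/5) * exp((-1) t) + ((2/5)/(-1)) * (exp((-1) t) - 1)
       = 2/5 - 2*exp(-t).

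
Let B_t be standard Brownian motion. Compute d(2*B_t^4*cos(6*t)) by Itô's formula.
d(2*B_t^4*cos(6*t)) = (12*B_t^2*(-B_t^2*sin(6*t) + cos(6*t))) dt + (8*B_t^3*cos(6*t)) dB_t

Itô's formula for f(t, x): d f(t, B_t) = (f_t + (1/2) f_xx) dt + f_x dB_t. Compute partials of f(t, x) = 2*x^4*cos(6*t):
  f_t(t,x)  = -12*x^4*sin(6*t)
  f_x(t,x)  = 8*x^3*cos(6*t)
  f_xx(t,x) = 24*x^2*cos(6*t)
Assemble drift = f_t + (1/2) f_xx = 12*x^2*(-x^2*sin(6*t) + cos(6*t)) and diffusion = f_x = 8*x^3*cos(6*t). Substituting x = B_t:
  d(2*B_t^4*cos(6*t)) = (12*B_t^2*(-B_t^2*sin(6*t) + cos(6*t))) dt + (8*B_t^3*cos(6*t)) dB_t.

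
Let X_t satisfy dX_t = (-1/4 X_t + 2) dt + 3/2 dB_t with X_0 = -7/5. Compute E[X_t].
E[X_t] = 8 - 47*exp(-t/4)/5

Taking expectations and using E[dB_t] = 0, the mean m(t) = E[X_t] satisfies the ODE m'(t) = a m(t) + b with m(0) = x_0. With a = -1/4, b = 2, x_0 = -7/5, the solution is
  m(t) = x_0 * exp(a t) + (b/a) * (exp(a t) - 1)
       = (-7/5) * exp((-1/4) t) + (2/(-1/4)) * (exp((-1/4) t) - 1)
       = 8 - 47*exp(-t/4)/5.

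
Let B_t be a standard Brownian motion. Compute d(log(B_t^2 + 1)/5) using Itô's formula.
d(log(B_t^2 + 1)/5) = ((1 - B_t^2)/(5*(B_t^2 + 1)^2)) dt + (2*B_t/(5*(B_t^2 + 1))) dB_t

Itô's formula for f(B_t) gives d f(B_t) = f'(B_t) dB_t + (1/2) f''(B_t) dt. Compute derivatives of f(x) = log(x^2 + 1)/5:
  f'(x)  = 2*x/(5*(x^2 + 1))
  f''(x) = 2*(1 - x^2)/(5*(x^2 + 1)^2)
Substitute x = B_t and multiply the f'' term by 1/2:
  drift     = (1/2) * (2*(1 - x^2)/(5*(x^2 + 1)^2)) evaluated at B_t = (1 - B_t^2)/(5*(B_t^2 + 1)^2)
  diffusion = (2*x/(5*(x^2 + 1))) evaluated at B_t = 2*B_t/(5*(B_t^2 + 1))
Therefore d(log(B_t^2 + 1)/5) = ((1 - B_t^2)/(5*(B_t^2 + 1)^2)) dt + (2*B_t/(5*(B_t^2 + 1))) dB_t.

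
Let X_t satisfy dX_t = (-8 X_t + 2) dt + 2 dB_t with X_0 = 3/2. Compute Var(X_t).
Var(X_t) = 1/4 - exp(-16*t)/4

The variance V(t) = Var(X_t) satisfies V'(t) = 2 a V(t) + c^2 with V(0) = 0 (drift coefficient is linear in X, diffusion is constant). With a = -8, c = 2, the solution is
  V(t) = (c^2 / (2 a)) * (exp(2 a t) - 1)
       = (2^2 / (2*(-8))) * (exp((-16) t) - 1)
       = 1/4 - exp(-16*t)/4.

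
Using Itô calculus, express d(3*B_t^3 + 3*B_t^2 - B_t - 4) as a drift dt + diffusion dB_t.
d(3*B_t^3 + 3*B_t^2 - B_t - 4) = (9*B_t + 3) dt + (9*B_t^2 + 6*B_t - 1) dB_t

Itô's formula for f(B_t) gives d f(B_t) = f'(B_t) dB_t + (1/2) f''(B_t) dt. Compute derivatives of f(x) = 3*x^3 + 3*x^2 - x - 4:
  f'(x)  = 9*x^2 + 6*x - 1
  f''(x) = 18*x + 6
Substitute x = B_t and multiply the f'' term by 1/2:
  drift     = (1/2) * (18*x + 6) evaluated at B_t = 9*B_t + 3
  diffusion = (9*x^2 + 6*x - 1) evaluated at B_t = 9*B_t^2 + 6*B_t - 1
Therefore d(3*B_t^3 + 3*B_t^2 - B_t - 4) = (9*B_t + 3) dt + (9*B_t^2 + 6*B_t - 1) dB_t.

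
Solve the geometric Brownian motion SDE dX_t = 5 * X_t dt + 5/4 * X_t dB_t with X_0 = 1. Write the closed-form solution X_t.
X_t = 1 * exp((135/32) * t + (5/4) * B_t)

For GBM dX = mu X dt + sigma X dB with X_0 = x_0, apply Itô to Y = log X: dY = (mu - sigma^2/2) dt + sigma dB, so Y_t = log(x_0) + (mu - sigma^2/2) t + sigma B_t and hence X_t = x_0 * exp((mu - sigma^2/2) t + sigma B_t).
With mu = 5, sigma = 5/4, x_0 = 1, this gives:
  X_t = 1 * exp((135/32) * t + (5/4) * B_t).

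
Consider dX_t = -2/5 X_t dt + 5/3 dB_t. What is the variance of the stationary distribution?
lim Var(X_t) = 125/36

The OU SDE dX = -theta X dt + sigma dB admits the integrating factor exp(theta t): d(exp(theta t) X_t) = sigma exp(theta t) dB_t. Integrating from 0 to t gives X_t = x_0 * exp(-theta t) + sigma * int_0^t exp(-theta (t-s)) dB_s for any initial x_0. The Itô integral has variance (by the Itô isometry) sigma^2 * int_0^t exp(-2 theta (t - s)) ds = sigma^2 * (1 - exp(-2 theta t)) / (2 theta), independent of x_0.
With theta = 2/5, sigma = 5/3:
  Var(X_t) = (5/3)^2 * (1 - exp(-2*2/5 t)) / (2 * 2/5) = 125/36 - 125*exp(-4*t/5)/36.
As t -> infinity, exp(-2*2/5 t) -> 0, so the stationary variance is sigma^2 / (2 theta) = 125/36.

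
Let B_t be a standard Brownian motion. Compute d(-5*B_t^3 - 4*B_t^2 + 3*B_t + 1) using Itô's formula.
d(-5*B_t^3 - 4*B_t^2 + 3*B_t + 1) = (-15*B_t - 4) dt + (-15*B_t^2 - 8*B_t + 3) dB_t

Itô's formula for f(B_t) gives d f(B_t) = f'(B_t) dB_t + (1/2) f''(B_t) dt. Compute derivatives of f(x) = -5*x^3 - 4*x^2 + 3*x + 1:
  f'(x)  = -15*x^2 - 8*x + 3
  f''(x) = -30*x - 8
Substitute x = B_t and multiply the f'' term by 1/2:
  drift     = (1/2) * (-30*x - 8) evaluated at B_t = -15*B_t - 4
  diffusion = (-15*x^2 - 8*x + 3) evaluated at B_t = -15*B_t^2 - 8*B_t + 3
Therefore d(-5*B_t^3 - 4*B_t^2 + 3*B_t + 1) = (-15*B_t - 4) dt + (-15*B_t^2 - 8*B_t + 3) dB_t.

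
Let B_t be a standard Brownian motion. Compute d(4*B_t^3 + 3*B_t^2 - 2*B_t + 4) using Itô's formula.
d(4*B_t^3 + 3*B_t^2 - 2*B_t + 4) = (12*B_t + 3) dt + (12*B_t^2 + 6*B_t - 2) dB_t

Itô's formula for f(B_t) gives d f(B_t) = f'(B_t) dB_t + (1/2) f''(B_t) dt. Compute derivatives of f(x) = 4*x^3 + 3*x^2 - 2*x + 4:
  f'(x)  = 12*x^2 + 6*x - 2
  f''(x) = 24*x + 6
Substitute x = B_t and multiply the f'' term by 1/2:
  drift     = (1/2) * (24*x + 6) evaluated at B_t = 12*B_t + 3
  diffusion = (12*x^2 + 6*x - 2) evaluated at B_t = 12*B_t^2 + 6*B_t - 2
Therefore d(4*B_t^3 + 3*B_t^2 - 2*B_t + 4) = (12*B_t + 3) dt + (12*B_t^2 + 6*B_t - 2) dB_t.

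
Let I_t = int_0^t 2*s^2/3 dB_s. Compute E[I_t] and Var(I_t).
E[I_t] = 0; Var(I_t) = 4*t^5/45

The Itô integral of a deterministic integrand f(s) has mean 0 because each increment f(s) * (B_{s+ds} - B_s) has mean 0. By the Itô isometry:
  Var( int_0^t f(s) dB_s ) = E[ (int_0^t f(s) dB_s)^2 ] = int_0^t f(s)^2 ds.
Here f(s) = 2*s^2/3, so f(s)^2 = 4*s^4/9. Integrate:
  int_0^t (4*s^4/9) ds = 4*t^5/45.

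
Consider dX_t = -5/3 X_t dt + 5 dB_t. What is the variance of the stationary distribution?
lim Var(X_t) = 15/2

The OU SDE dX = -theta X dt + sigma dB admits the integrating factor exp(theta t): d(exp(theta t) X_t) = sigma exp(theta t) dB_t. Integrating from 0 to t gives X_t = x_0 * exp(-theta t) + sigma * int_0^t exp(-theta (t-s)) dB_s for any initial x_0. The Itô integral has variance (by the Itô isometry) sigma^2 * int_0^t exp(-2 theta (t - s)) ds = sigma^2 * (1 - exp(-2 theta t)) / (2 theta), independent of x_0.
With theta = 5/3, sigma = 5:
  Var(X_t) = (5)^2 * (1 - exp(-2*5/3 t)) / (2 * 5/3) = 15/2 - 15*exp(-10*t/3)/2.
As t -> infinity, exp(-2*5/3 t) -> 0, so the stationary variance is sigma^2 / (2 theta) = 15/2.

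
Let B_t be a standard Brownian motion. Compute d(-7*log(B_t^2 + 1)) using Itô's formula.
d(-7*log(B_t^2 + 1)) = (7*(B_t^2 - 1)/(B_t^2 + 1)^2) dt + (-14*B_t/(B_t^2 + 1)) dB_t

Itô's formula for f(B_t) gives d f(B_t) = f'(B_t) dB_t + (1/2) f''(B_t) dt. Compute derivatives of f(x) = -7*log(x^2 + 1):
  f'(x)  = -14*x/(x^2 + 1)
  f''(x) = 14*(x^2 - 1)/(x^2 + 1)^2
Substitute x = B_t and multiply the f'' term by 1/2:
  drift     = (1/2) * (14*(x^2 - 1)/(x^2 + 1)^2) evaluated at B_t = 7*(B_t^2 - 1)/(B_t^2 + 1)^2
  diffusion = (-14*x/(x^2 + 1)) evaluated at B_t = -14*B_t/(B_t^2 + 1)
Therefore d(-7*log(B_t^2 + 1)) = (7*(B_t^2 - 1)/(B_t^2 + 1)^2) dt + (-14*B_t/(B_t^2 + 1)) dB_t.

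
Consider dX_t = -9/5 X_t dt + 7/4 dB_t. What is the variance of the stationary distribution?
lim Var(X_t) = 245/288

The OU SDE dX = -theta X dt + sigma dB admits the integrating factor exp(theta t): d(exp(theta t) X_t) = sigma exp(theta t) dB_t. Integrating from 0 to t gives X_t = x_0 * exp(-theta t) + sigma * int_0^t exp(-theta (t-s)) dB_s for any initial x_0. The Itô integral has variance (by the Itô isometry) sigma^2 * int_0^t exp(-2 theta (t - s)) ds = sigma^2 * (1 - exp(-2 theta t)) / (2 theta), independent of x_0.
With theta = 9/5, sigma = 7/4:
  Var(X_t) = (7/4)^2 * (1 - exp(-2*9/5 t)) / (2 * 9/5) = 245/288 - 245*exp(-18*t/5)/288.
As t -> infinity, exp(-2*9/5 t) -> 0, so the stationary variance is sigma^2 / (2 theta) = 245/288.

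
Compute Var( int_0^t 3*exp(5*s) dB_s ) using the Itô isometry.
Var = 9*exp(10*t)/10 - 9/10

The Itô integral of a deterministic integrand f(s) has mean 0 because each increment f(s) * (B_{s+ds} - B_s) has mean 0. By the Itô isometry:
  Var( int_0^t f(s) dB_s ) = E[ (int_0^t f(s) dB_s)^2 ] = int_0^t f(s)^2 ds.
Here f(s) = 3*exp(5*s), so f(s)^2 = 9*exp(10*s). Integrate:
  int_0^t (9*exp(10*s)) ds = 9*exp(10*t)/10 - 9/10.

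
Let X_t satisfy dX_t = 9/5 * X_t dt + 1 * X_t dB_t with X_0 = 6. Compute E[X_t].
E[X_t] = 6*exp(9*t/5)

For GBM dX = mu X dt + sigma X dB with X_0 = x_0, apply Itô to Y = log X: dY = (mu - sigma^2/2) dt + sigma dB, so Y_t = log(x_0) + (mu - sigma^2/2) t + sigma B_t and hence X_t = x_0 * exp((mu - sigma^2/2) t + sigma B_t).
With mu = 9/5, sigma = 1, x_0 = 6, this gives:
  X_t = 6 * exp((13/10) * t + (1) * B_t).
Since sigma*B_t ~ Normal(0, sigma^2 t), E[exp(sigma*B_t)] = exp(sigma^2 t / 2); so E[X_t] = x_0 * exp((mu - sigma^2/2) t) * exp(sigma^2 t / 2) = x_0 * exp(mu t) = 6*exp(9*t/5).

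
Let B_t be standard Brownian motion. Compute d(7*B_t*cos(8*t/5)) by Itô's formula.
d(7*B_t*cos(8*t/5)) = (-56*B_t*sin(8*t/5)/5) dt + (7*cos(8*t/5)) dB_t

Itô's formula for f(t, x): d f(t, B_t) = (f_t + (1/2) f_xx) dt + f_x dB_t. Compute partials of f(t, x) = 7*x*cos(8*t/5):
  f_t(t,x)  = -56*x*sin(8*t/5)/5
  f_x(t,x)  = 7*cos(8*t/5)
  f_xx(t,x) = 0
Assemble drift = f_t + (1/2) f_xx = -56*x*sin(8*t/5)/5 and diffusion = f_x = 7*cos(8*t/5). Substituting x = B_t:
  d(7*B_t*cos(8*t/5)) = (-56*B_t*sin(8*t/5)/5) dt + (7*cos(8*t/5)) dB_t.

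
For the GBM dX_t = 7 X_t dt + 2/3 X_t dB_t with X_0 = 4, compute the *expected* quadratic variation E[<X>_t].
E[<X>_t] = 32*exp(130*t/9)/65 - 32/65

<X>_t = int_0^t ((2/3) * X_s)^2 ds. Taking expectation inside the integral: E[<X>_t] = (2/3)^2 * int_0^t E[X_s^2] ds. For GBM, E[X_s^2] = x_0^2 * exp((2 mu + sigma^2) s). Integrating:
  E[<X>_t] = (2/3)^2 * 4^2 * (exp((2*7 + (2/3)^2) t) - 1) / (2*7 + (2/3)^2)
           = (2/3)^2 * 4^2 * (exp((130/9) t) - 1) / (130/9) = 32*exp(130*t/9)/65 - 32/65.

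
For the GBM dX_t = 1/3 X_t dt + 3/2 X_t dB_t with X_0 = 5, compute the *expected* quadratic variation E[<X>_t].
E[<X>_t] = 135*exp(35*t/12)/7 - 135/7

<X>_t = int_0^t ((3/2) * X_s)^2 ds. Taking expectation inside the integral: E[<X>_t] = (3/2)^2 * int_0^t E[X_s^2] ds. For GBM, E[X_s^2] = x_0^2 * exp((2 mu + sigma^2) s). Integrating:
  E[<X>_t] = (3/2)^2 * 5^2 * (exp((2*(1/3) + (3/2)^2) t) - 1) / (2*(1/3) + (3/2)^2)
           = (3/2)^2 * 5^2 * (exp((35/12) t) - 1) / (35/12) = 135*exp(35*t/12)/7 - 135/7.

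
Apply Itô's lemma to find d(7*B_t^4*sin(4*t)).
d(7*B_t^4*sin(4*t)) = (B_t^2*(28*B_t^2*cos(4*t) + 42*sin(4*t))) dt + (28*B_t^3*sin(4*t)) dB_t

Itô's formula for f(t, x): d f(t, B_t) = (f_t + (1/2) f_xx) dt + f_x dB_t. Compute partials of f(t, x) = 7*x^4*sin(4*t):
  f_t(t,x)  = 28*x^4*cos(4*t)
  f_x(t,x)  = 28*x^3*sin(4*t)
  f_xx(t,x) = 84*x^2*sin(4*t)
Assemble drift = f_t + (1/2) f_xx = x^2*(28*x^2*cos(4*t) + 42*sin(4*t)) and diffusion = f_x = 28*x^3*sin(4*t). Substituting x = B_t:
  d(7*B_t^4*sin(4*t)) = (B_t^2*(28*B_t^2*cos(4*t) + 42*sin(4*t))) dt + (28*B_t^3*sin(4*t)) dB_t.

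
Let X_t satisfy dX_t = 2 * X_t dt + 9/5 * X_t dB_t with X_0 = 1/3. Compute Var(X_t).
Var(X_t) = (exp(81*t/25) - 1)*exp(4*t)/9

For GBM dX = mu X dt + sigma X dB with X_0 = x_0, apply Itô to Y = log X: dY = (mu - sigma^2/2) dt + sigma dB, so Y_t = log(x_0) + (mu - sigma^2/2) t + sigma B_t and hence X_t = x_0 * exp((mu - sigma^2/2) t + sigma B_t).
With mu = 2, sigma = 9/5, x_0 = 1/3, this gives:
  X_t = 1/3 * exp((19/50) * t + (9/5) * B_t).
Since sigma*B_t ~ Normal(0, sigma^2 t), E[exp(sigma*B_t)] = exp(sigma^2 t / 2); so E[X_t] = x_0 * exp((mu - sigma^2/2) t) * exp(sigma^2 t / 2) = x_0 * exp(mu t) = exp(2*t)/3.
Var(X_t) = E[X_t^2] - (E[X_t])^2 = x_0^2 * exp(2 mu t) * (exp(sigma^2 t) - 1) = (exp(81*t/25) - 1)*exp(4*t)/9.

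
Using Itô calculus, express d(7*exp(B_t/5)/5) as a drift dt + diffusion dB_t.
d(7*exp(B_t/5)/5) = (7*exp(B_t/5)/250) dt + (7*exp(B_t/5)/25) dB_t

Itô's formula for f(B_t) gives d f(B_t) = f'(B_t) dB_t + (1/2) f''(B_t) dt. Compute derivatives of f(x) = 7*exp(x/5)/5:
  f'(x)  = 7*exp(x/5)/25
  f''(x) = 7*exp(x/5)/125
Substitute x = B_t and multiply the f'' term by 1/2:
  drift     = (1/2) * (7*exp(x/5)/125) evaluated at B_t = 7*exp(B_t/5)/250
  diffusion = (7*exp(x/5)/25) evaluated at B_t = 7*exp(B_t/5)/25
Therefore d(7*exp(B_t/5)/5) = (7*exp(B_t/5)/250) dt + (7*exp(B_t/5)/25) dB_t.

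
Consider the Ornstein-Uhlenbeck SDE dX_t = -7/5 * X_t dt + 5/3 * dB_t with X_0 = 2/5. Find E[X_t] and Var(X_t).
E[X_t] = 2*exp(-7*t/5)/5; Var(X_t) = 125/126 - 125*exp(-14*t/5)/126

The OU SDE dX = -theta X dt + sigma dB admits the integrating factor exp(theta t): d(exp(theta t) X_t) = sigma exp(theta t) dB_t. Integrating from 0 to t:
  X_t = x_0 * exp(-theta t) + sigma * int_0^t exp(-theta (t-s)) dB_s.
The Itô integral has mean 0 and (by the Itô isometry) variance sigma^2 * int_0^t exp(-2 theta (t - s)) ds = sigma^2 * (1 - exp(-2 theta t)) / (2 theta).
With theta = 7/5, sigma = 5/3, x_0 = 2/5:
  E[X_t] = 2/5 * exp(-7/5 t) = 2*exp(-7*t/5)/5
  Var(X_t) = (5/3)^2 * (1 - exp(-2*7/5 t)) / (2 * 7/5) = 125/126 - 125*exp(-14*t/5)/126.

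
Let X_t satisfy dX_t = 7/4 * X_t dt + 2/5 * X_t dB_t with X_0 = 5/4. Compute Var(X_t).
Var(X_t) = 25*(exp(4*t/25) - 1)*exp(7*t/2)/16

For GBM dX = mu X dt + sigma X dB with X_0 = x_0, apply Itô to Y = log X: dY = (mu - sigma^2/2) dt + sigma dB, so Y_t = log(x_0) + (mu - sigma^2/2) t + sigma B_t and hence X_t = x_0 * exp((mu - sigma^2/2) t + sigma B_t).
With mu = 7/4, sigma = 2/5, x_0 = 5/4, this gives:
  X_t = 5/4 * exp((167/100) * t + (2/5) * B_t).
Since sigma*B_t ~ Normal(0, sigma^2 t), E[exp(sigma*B_t)] = exp(sigma^2 t / 2); so E[X_t] = x_0 * exp((mu - sigma^2/2) t) * exp(sigma^2 t / 2) = x_0 * exp(mu t) = 5*exp(7*t/4)/4.
Var(X_t) = E[X_t^2] - (E[X_t])^2 = x_0^2 * exp(2 mu t) * (exp(sigma^2 t) - 1) = 25*(exp(4*t/25) - 1)*exp(7*t/2)/16.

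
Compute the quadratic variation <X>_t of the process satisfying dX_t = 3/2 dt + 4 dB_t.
<X>_t = 16*t

For an Itô process dX_t = a(t) dt + b(t) dB_t, the quadratic variation is <X>_t = int_0^t b(s)^2 ds (the drift term does not contribute). Here b(s) = 4, so
  b(s)^2 = 16.
Integrating from 0 to t:
  <X>_t = int_0^t (16) ds = 16*t.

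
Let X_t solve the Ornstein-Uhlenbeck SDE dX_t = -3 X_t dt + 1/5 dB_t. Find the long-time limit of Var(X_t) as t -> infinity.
lim Var(X_t) = 1/150

The OU SDE dX = -theta X dt + sigma dB admits the integrating factor exp(theta t): d(exp(theta t) X_t) = sigma exp(theta t) dB_t. Integrating from 0 to t gives X_t = x_0 * exp(-theta t) + sigma * int_0^t exp(-theta (t-s)) dB_s for any initial x_0. The Itô integral has variance (by the Itô isometry) sigma^2 * int_0^t exp(-2 theta (t - s)) ds = sigma^2 * (1 - exp(-2 theta t)) / (2 theta), independent of x_0.
With theta = 3, sigma = 1/5:
  Var(X_t) = (1/5)^2 * (1 - exp(-2*3 t)) / (2 * 3) = 1/150 - exp(-6*t)/150.
As t -> infinity, exp(-2*3 t) -> 0, so the stationary variance is sigma^2 / (2 theta) = 1/150.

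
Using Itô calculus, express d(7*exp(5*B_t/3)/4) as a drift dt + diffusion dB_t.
d(7*exp(5*B_t/3)/4) = (175*exp(5*B_t/3)/72) dt + (35*exp(5*B_t/3)/12) dB_t

Itô's formula for f(B_t) gives d f(B_t) = f'(B_t) dB_t + (1/2) f''(B_t) dt. Compute derivatives of f(x) = 7*exp(5*x/3)/4:
  f'(x)  = 35*exp(5*x/3)/12
  f''(x) = 175*exp(5*x/3)/36
Substitute x = B_t and multiply the f'' term by 1/2:
  drift     = (1/2) * (175*exp(5*x/3)/36) evaluated at B_t = 175*exp(5*B_t/3)/72
  diffusion = (35*exp(5*x/3)/12) evaluated at B_t = 35*exp(5*B_t/3)/12
Therefore d(7*exp(5*B_t/3)/4) = (175*exp(5*B_t/3)/72) dt + (35*exp(5*B_t/3)/12) dB_t.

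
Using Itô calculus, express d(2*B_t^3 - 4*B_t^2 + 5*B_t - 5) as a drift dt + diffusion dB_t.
d(2*B_t^3 - 4*B_t^2 + 5*B_t - 5) = (6*B_t - 4) dt + (6*B_t^2 - 8*B_t + 5) dB_t

Itô's formula for f(B_t) gives d f(B_t) = f'(B_t) dB_t + (1/2) f''(B_t) dt. Compute derivatives of f(x) = 2*x^3 - 4*x^2 + 5*x - 5:
  f'(x)  = 6*x^2 - 8*x + 5
  f''(x) = 12*x - 8
Substitute x = B_t and multiply the f'' term by 1/2:
  drift     = (1/2) * (12*x - 8) evaluated at B_t = 6*B_t - 4
  diffusion = (6*x^2 - 8*x + 5) evaluated at B_t = 6*B_t^2 - 8*B_t + 5
Therefore d(2*B_t^3 - 4*B_t^2 + 5*B_t - 5) = (6*B_t - 4) dt + (6*B_t^2 - 8*B_t + 5) dB_t.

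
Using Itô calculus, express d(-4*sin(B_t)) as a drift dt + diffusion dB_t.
d(-4*sin(B_t)) = (2*sin(B_t)) dt + (-4*cos(B_t)) dB_t

Itô's formula for f(B_t) gives d f(B_t) = f'(B_t) dB_t + (1/2) f''(B_t) dt. Compute derivatives of f(x) = -4*sin(x):
  f'(x)  = -4*cos(x)
  f''(x) = 4*sin(x)
Substitute x = B_t and multiply the f'' term by 1/2:
  drift     = (1/2) * (4*sin(x)) evaluated at B_t = 2*sin(B_t)
  diffusion = (-4*cos(x)) evaluated at B_t = -4*cos(B_t)
Therefore d(-4*sin(B_t)) = (2*sin(B_t)) dt + (-4*cos(B_t)) dB_t.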